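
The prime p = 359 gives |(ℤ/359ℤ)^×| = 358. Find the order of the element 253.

179

The order of 253 must divide p − 1 = 358 = 2 · 179.
Divisors: 1, 2, 179, 358.
Check each in increasing order: 253^1 ≡ 253;  253^2 ≡ 107;  253^179 ≡ 1.
Smallest exponent giving 1 is 179.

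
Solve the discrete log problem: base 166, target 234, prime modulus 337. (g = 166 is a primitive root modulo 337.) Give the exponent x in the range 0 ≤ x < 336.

Baby-step giant-step with m = ceil(sqrt(336)) = 19.
Baby table (166^j mod 337 for j=0..18):
  0:1  1:166  2:259  3:195  4:18  5:292  6:281  7:140
  8:324  9:201  10:3  11:161  12:103  13:248  14:54  15:202
  16:169  17:83  18:298
Giant step factor: 166^(-19) ≡ 318 (mod 337).
Scan 234·318^i mod 337 for i = 0, 1, …:
  i=0: 234   i=1: 272   i=2: 224   i=3: 125
  i=4: 321   i=5: 304   i=6: 290   i=7: 219
  i=8: 220   i=9: 201
Match at i=9, j=9: x = 9·19 + 9 = 180.

180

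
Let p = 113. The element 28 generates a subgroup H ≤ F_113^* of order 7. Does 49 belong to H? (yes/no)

⟨28⟩ has order 7; its elements mod 113 are {1, 16, 28, 30, 49, 106, 109}.
49 is in this set.

yes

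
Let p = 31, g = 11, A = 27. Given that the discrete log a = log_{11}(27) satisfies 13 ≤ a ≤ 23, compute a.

21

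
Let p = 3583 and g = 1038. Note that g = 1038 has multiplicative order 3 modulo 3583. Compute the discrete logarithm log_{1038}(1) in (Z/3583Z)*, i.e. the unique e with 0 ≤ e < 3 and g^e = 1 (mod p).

0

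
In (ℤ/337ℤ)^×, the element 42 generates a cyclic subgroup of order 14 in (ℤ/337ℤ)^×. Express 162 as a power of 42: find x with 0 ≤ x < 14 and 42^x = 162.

Successive powers of 42 modulo 337:
  42^0=1  42^1=42  42^2=79  42^3=285  42^4=175  42^5=273
  42^6=8  42^7=336  42^8=295  42^9=258  42^10=52  42^11=162
So 42^11 ≡ 162 (mod 337), giving x = 11.

11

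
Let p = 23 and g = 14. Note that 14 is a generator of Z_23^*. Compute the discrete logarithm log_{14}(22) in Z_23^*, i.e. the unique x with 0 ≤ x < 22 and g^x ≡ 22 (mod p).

11

Successive powers of 14 modulo 23:
  14^0=1  14^1=14  14^2=12  14^3=7  14^4=6  14^5=15
  14^6=3  14^7=19  14^8=13  14^9=21  14^10=18  14^11=22
So 14^11 ≡ 22 (mod 23), giving x = 11.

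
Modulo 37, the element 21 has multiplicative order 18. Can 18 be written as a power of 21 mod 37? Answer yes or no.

no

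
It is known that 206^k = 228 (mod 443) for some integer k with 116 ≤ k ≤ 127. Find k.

127

Compute 206^116 mod 443 = 333, then multiply by 206 repeatedly:
  206^116=333  206^117=376  206^118=374  206^119=405  206^120=146
  206^121=395  206^122=301  206^123=429  206^124=217  206^125=402
  206^126=414  206^127=228
Found 228 at exponent 127.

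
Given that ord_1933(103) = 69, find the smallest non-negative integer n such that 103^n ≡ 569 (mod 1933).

12

Baby-step giant-step with m = ceil(sqrt(69)) = 9.
Baby table (103^j mod 1933 for j=0..8):
  0:1  1:103  2:944  3:582  4:23  5:436  6:449  7:1788
  8:529
Giant step factor: 103^(-9) ≡ 1720 (mod 1933).
Scan 569·1720^i mod 1933 for i = 0, 1, …:
  i=0: 569   i=1: 582
Match at i=1, j=3: n = 1·9 + 3 = 12.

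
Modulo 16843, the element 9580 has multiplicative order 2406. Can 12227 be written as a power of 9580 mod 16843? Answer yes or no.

no

12227 ∈ ⟨9580⟩ iff 12227^2406 ≡ 1 (mod 16843), since |⟨9580⟩| = 2406.
12227^2406 mod 16843 = 3044.
Since 3044 ≠ 1, 12227 does not lie in the subgroup.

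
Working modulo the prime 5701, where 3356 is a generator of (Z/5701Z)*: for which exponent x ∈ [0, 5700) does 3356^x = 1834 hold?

3163

Baby-step giant-step with m = ceil(sqrt(5700)) = 76.
Baby table (3356^j mod 5701 for j=0..75):
  0:1  1:3356  2:3261  3:3697  4:1756  5:4003  6:2512  7:4194
  8:4996  9:5636  10:4199  11:4673  12:4838  13:5581  14:2051  15:2049
  16:1038  17:217  18:4225  19:713  20:4109  21:4786  22:2099  23:3509
  24:3639  25:942  26:2998  27:4724  28:4964  29:862  30:2465  31:389
  32:5656  33:2907  34:1481  35:4665  36:794  37:2297  38:980  39:5104
  40:3220  41:2925  42:4879  43:652  44:4629  45:5400  46:4622  47:4712
  48:4599  49:1637  50:3709  51:2121  52:3228  53:1268  54:2462  55:1723
  56:1574  57:3218  58:1914  59:4058  60:4660  61:1117  62:3095  63:5299
  64:2025  65:308  66:1767  67:1012  68:4177  69:4954  70:1508  71:4061
  72:3326  73:5199  74:2784  75:4866
Giant step factor: 3356^(-76) ≡ 3992 (mod 5701).
Scan 1834·3992^i mod 5701 for i = 0, 1, …:
  i=0: 1834   i=1: 1244   i=2: 477   i=3: 50
  i=4: 65   i=5: 2935   i=6: 965   i=7: 4105
  i=8: 2486   i=9: 4372     …   i=40: 2309
  i=41: 4712
Match at i=41, j=47: x = 41·76 + 47 = 3163.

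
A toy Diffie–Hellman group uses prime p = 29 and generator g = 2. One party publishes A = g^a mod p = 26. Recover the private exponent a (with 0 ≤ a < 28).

Successive powers of 2 modulo 29:
  2^0=1  2^1=2  2^2=4  2^3=8  2^4=16  2^5=3
  2^6=6  2^7=12  2^8=24  2^9=19  2^10=9  2^11=18
  2^12=7  2^13=14  2^14=28  2^15=27  2^16=25  2^17=21
  2^18=13  2^19=26
So 2^19 ≡ 26 (mod 29), giving a = 19.

19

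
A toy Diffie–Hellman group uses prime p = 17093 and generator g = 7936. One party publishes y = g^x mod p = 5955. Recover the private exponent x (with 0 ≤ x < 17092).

Baby-step giant-step with m = ceil(sqrt(17092)) = 131.
Baby table (7936^j mod 17093 for j=0..130):
  0:1  1:7936  2:9484  3:4545  4:2890  5:13327  6:8681  7:7626
  8:10716  9:4501  10:12659  11:6263  12:13817  13:117  14:5490  15:15676
  16:1882  17:13363  18:3796  19:7190  20:3406  21:5983  22:13827  23:11105
  24:14865  25:9847  26:13689  27:9889  28:5141  29:15078  30:8008  31:16807
  32:3673  33:5363  34:16291  35:11017  36:217  37:12812  38:6868  39:11964
  40:11782  41:3242  42:3547  43:13914  44:724  45:2416  46:12123  47:8724
  48:7014  49:8296  50:11913  51:185  52:15255  53:11054  54:3268  55:4767
  56:4103  57:16336  58:9184  59:16765  60:12221  61:174  62:13424  63:9288
  64:4552  65:7163  66:11343  67:6310  68:10763  69:1447  70:13989  71:14762
  72:12903  73:11138  74:3265  75:15145  76:9837  77:2701  78:514  79:10970
  80:3271  81:11482  82:15462  83:12878  84:761  85:5467  86:4078  87:5959
  88:11386  89:5698  90:8343  91:8859  92:1515  93:6661  94:10140  95:14289
  96:2542  97:3572  98:7198  99:15615  100:13483  101:16001  102:39  103:1830
  104:10923  105:6325  106:10152  107:6963  108:13792  109:6833  110:7692  111:4609
  112:15097  113:4955  114:8980  115:4563  116:8994  117:13109  118:5026  119:8367
  120:11300  121:6922  122:13183  123:11128  124:9370  125:5770  126:15666  127:7987
  128:3988  129:9625  130:12476
Giant step factor: 7936^(-131) ≡ 10144 (mod 17093).
Scan 5955·10144^i mod 17093 for i = 0, 1, …:
  i=0: 5955   i=1: 858   i=2: 3215   i=3: 16609
  i=4: 13088   i=5: 3341   i=6: 12778   i=7: 3813
  i=8: 14706   i=9: 7053     …   i=64: 9412
  i=65: 10923
Match at i=65, j=104: x = 65·131 + 104 = 8619.

8619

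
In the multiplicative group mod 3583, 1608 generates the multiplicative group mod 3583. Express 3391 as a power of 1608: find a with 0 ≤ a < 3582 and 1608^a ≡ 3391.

3284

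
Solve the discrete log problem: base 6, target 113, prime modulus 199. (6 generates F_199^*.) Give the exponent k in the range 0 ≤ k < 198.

Baby-step giant-step with m = ceil(sqrt(198)) = 15.
Baby table (6^j mod 199 for j=0..14):
  0:1  1:6  2:36  3:17  4:102  5:15  6:90  7:142
  8:56  9:137  10:26  11:156  12:140  13:44  14:65
Giant step factor: 6^(-15) ≡ 174 (mod 199).
Scan 113·174^i mod 199 for i = 0, 1, …:
  i=0: 113   i=1: 160   i=2: 179   i=3: 102
Match at i=3, j=4: k = 3·15 + 4 = 49.

49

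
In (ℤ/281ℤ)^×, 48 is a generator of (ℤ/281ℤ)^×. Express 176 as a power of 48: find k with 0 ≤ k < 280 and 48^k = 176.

197

Baby-step giant-step with m = ceil(sqrt(280)) = 17.
Baby table (48^j mod 281 for j=0..16):
  0:1  1:48  2:56  3:159  4:45  5:193  6:272  7:130
  8:58  9:255  10:157  11:230  12:81  13:235  14:40  15:234
  16:273
Giant step factor: 48^(-17) ≡ 30 (mod 281).
Scan 176·30^i mod 281 for i = 0, 1, …:
  i=0: 176   i=1: 222   i=2: 197   i=3: 9
  i=4: 270   i=5: 232   i=6: 216   i=7: 17
  i=8: 229   i=9: 126   i=10: 127   i=11: 157
Match at i=11, j=10: k = 11·17 + 10 = 197.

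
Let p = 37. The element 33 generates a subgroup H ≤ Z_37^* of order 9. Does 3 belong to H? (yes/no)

no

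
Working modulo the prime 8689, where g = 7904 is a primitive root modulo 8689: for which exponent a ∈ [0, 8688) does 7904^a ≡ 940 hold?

Baby-step giant-step with m = ceil(sqrt(8688)) = 94.
Baby table (7904^j mod 8689 for j=0..93):
  0:1  1:7904  2:7995  3:6072  4:3741  5:197  6:1757  7:2306
  8:5791  9:7101  10:4053  11:7258  12:2454  13:2568  14:8657  15:7742
  16:4830  17:5543  18:1934  19:2385  20:4599  21:4409  22:5846  23:7371
  24:639  25:2347  26:8362  27:4714  28:1024  29:4237  30:1842  31:5093
  32:7624  33:1881  34:545  35:6625  36:4086  37:7420  38:5619  39:3097
  40:1775  41:5554  42:1988  43:3440  44:1879  45:2115  46:8013  47:631
  48:8627  49:5225  50:8272  51:5852  52:2661  53:5164  54:4023  55:4741
  56:5896  57:2877  58:695  59:1832  60:4254  61:5875  62:1984  63:6580
  64:4655  65:3894  66:1738  67:8532  68:1599  69:4690  70:2486  71:3515
  72:3827  73:2199  74:2896  75:3158  76:6024  77:6665  78:7442  79:5727
  80:5207  81:5024  82:966  83:6322  84:7338  85:477  86:7871  87:7833
  88:2907  89:3212  90:7079  91:3945  92:5148  93:7894
Giant step factor: 7904^(-94) ≡ 1451 (mod 8689).
Scan 940·1451^i mod 8689 for i = 0, 1, …:
  i=0: 940   i=1: 8456   i=2: 788   i=3: 5129
  i=4: 4395   i=5: 8108   i=6: 8491   i=7: 8128
  i=8: 2755   i=9: 565     …   i=75: 2114
  i=76: 197
Match at i=76, j=5: a = 76·94 + 5 = 7149.

7149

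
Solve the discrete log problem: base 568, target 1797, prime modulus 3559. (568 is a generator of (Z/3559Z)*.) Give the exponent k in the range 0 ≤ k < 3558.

3026

Baby-step giant-step with m = ceil(sqrt(3558)) = 60.
Baby table (568^j mod 3559 for j=0..59):
  0:1  1:568  2:2314  3:1081  4:1860  5:3016  6:1209  7:3384
  8:252  9:776  10:3011  11:1928  12:2491  13:1965  14:2153  15:2167
  16:3001  17:3366  18:705  19:1832  20:1348  21:479  22:1588  23:1557
  24:1744  25:1190  26:3269  27:2553  28:1591  29:3261  30:1568  31:874
  32:1731  33:924  34:1659  35:2736  36:2324  37:3202  38:87  39:3149
  40:2014  41:1513  42:1665  43:2585  44:1972  45:2570  46:570  47:3450
  48:2150  49:463  50:3177  51:123  52:2243  53:3461  54:1280  55:1004
  56:832  57:2788  58:3388  59:2524
Giant step factor: 568^(-60) ≡ 3250 (mod 3559).
Scan 1797·3250^i mod 3559 for i = 0, 1, …:
  i=0: 1797   i=1: 3490   i=2: 3526   i=3: 3079
  i=4: 2401   i=5: 1922   i=6: 455   i=7: 1765
  i=8: 2701   i=9: 1756     …   i=49: 1982
  i=50: 3269
Match at i=50, j=26: k = 50·60 + 26 = 3026.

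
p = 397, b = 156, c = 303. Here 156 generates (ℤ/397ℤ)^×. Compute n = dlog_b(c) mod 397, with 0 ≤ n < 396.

Baby-step giant-step with m = ceil(sqrt(396)) = 20.
Baby table (156^j mod 397 for j=0..19):
  0:1  1:156  2:119  3:302  4:266  5:208  6:291  7:138
  8:90  9:145  10:388  11:184  12:120  13:61  14:385  15:113
  16:160  17:346  18:381  19:283
Giant step factor: 156^(-20) ≡ 348 (mod 397).
Scan 303·348^i mod 397 for i = 0, 1, …:
  i=0: 303   i=1: 239   i=2: 199   i=3: 174
  i=4: 208
Match at i=4, j=5: n = 4·20 + 5 = 85.

85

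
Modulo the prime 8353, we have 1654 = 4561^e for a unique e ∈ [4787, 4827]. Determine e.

4812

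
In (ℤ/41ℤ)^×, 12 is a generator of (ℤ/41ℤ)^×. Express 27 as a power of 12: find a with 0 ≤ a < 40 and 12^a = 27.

Successive powers of 12 modulo 41:
  12^0=1  12^1=12  12^2=21  12^3=6  12^4=31  12^5=3
  12^6=36  12^7=22  12^8=18  12^9=11  12^10=9  12^11=26
  12^12=25  12^13=13  12^14=33  12^15=27
So 12^15 ≡ 27 (mod 41), giving a = 15.

15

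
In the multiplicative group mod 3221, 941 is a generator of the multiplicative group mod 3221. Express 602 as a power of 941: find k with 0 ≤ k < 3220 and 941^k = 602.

Baby-step giant-step with m = ceil(sqrt(3220)) = 57.
Baby table (941^j mod 3221 for j=0..56):
  0:1  1:941  2:2927  3:352  4:2690  5:2805  6:1506  7:3127
  8:1734  9:1868  10:2343  11:1599  12:452  13:160  14:2394  15:1275
  16:1563  17:2007  18:1081  19:2606  20:1065  21:434  22:2548  23:1244
  24:1381  25:1458  26:3053  27:2962  28:1077  29:2063  30:2241  31:2247
  32:1451  33:2908  34:1799  35:1834  36:2559  37:1932  38:1368  39:2109
  40:433  41:1607  42:1538  43:1029  44:1989  45:248  46:1456  47:1171
  48:329  49:373  50:3125  51:3073  52:2456  53:1639  54:2661  55:1284
  56:369
Giant step factor: 941^(-57) ≡ 2354 (mod 3221).
Scan 602·2354^i mod 3221 for i = 0, 1, …:
  i=0: 602   i=1: 3089   i=2: 1709   i=3: 3178
  i=4: 1850   i=5: 108   i=6: 2994   i=7: 328
  i=8: 2293   i=9: 2547     …   i=48: 2706
  i=49: 2007
Match at i=49, j=17: k = 49·57 + 17 = 2810.

2810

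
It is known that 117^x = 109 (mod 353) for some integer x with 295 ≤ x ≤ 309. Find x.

300

Compute 117^295 mod 353 = 132, then multiply by 117 repeatedly:
  117^295=132  117^296=265  117^297=294  117^298=157  117^299=13
  117^300=109
Found 109 at exponent 300.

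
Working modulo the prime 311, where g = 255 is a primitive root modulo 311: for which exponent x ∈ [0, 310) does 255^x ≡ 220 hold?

135

Baby-step giant-step with m = ceil(sqrt(310)) = 18.
Baby table (255^j mod 311 for j=0..17):
  0:1  1:255  2:26  3:99  4:54  5:86  6:160  7:59
  8:117  9:290  10:243  11:76  12:98  13:110  14:60  15:61
  16:5  17:31
Giant step factor: 255^(-18) ≡ 189 (mod 311).
Scan 220·189^i mod 311 for i = 0, 1, …:
  i=0: 220   i=1: 217   i=2: 272   i=3: 93
  i=4: 161   i=5: 262   i=6: 69   i=7: 290
Match at i=7, j=9: x = 7·18 + 9 = 135.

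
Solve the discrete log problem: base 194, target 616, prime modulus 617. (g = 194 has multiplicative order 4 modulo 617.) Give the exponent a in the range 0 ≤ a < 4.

2

Successive powers of 194 modulo 617:
  194^0=1  194^1=194  194^2=616
So 194^2 ≡ 616 (mod 617), giving a = 2.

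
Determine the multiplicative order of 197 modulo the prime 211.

6

The order of 197 must divide p − 1 = 210 = 2 · 3 · 5 · 7.
Divisors: 1, 2, 3, 5, 6, 7, 10, 14, 15, 21, 30, 35, 42, 70, 105, 210.
Check each in increasing order: 197^1 ≡ 197;  197^2 ≡ 196;  197^3 ≡ 210;  197^5 ≡ 15;  197^6 ≡ 1.
Smallest exponent giving 1 is 6.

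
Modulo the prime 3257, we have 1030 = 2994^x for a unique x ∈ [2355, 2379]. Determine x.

2375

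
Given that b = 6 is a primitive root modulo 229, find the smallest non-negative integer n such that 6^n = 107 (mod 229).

171

Baby-step giant-step with m = ceil(sqrt(228)) = 16.
Baby table (6^j mod 229 for j=0..15):
  0:1  1:6  2:36  3:216  4:151  5:219  6:169  7:98
  8:130  9:93  10:100  11:142  12:165  13:74  14:215  15:145
Giant step factor: 6^(-16) ≡ 224 (mod 229).
Scan 107·224^i mod 229 for i = 0, 1, …:
  i=0: 107   i=1: 152   i=2: 156   i=3: 136
  i=4: 7   i=5: 194   i=6: 175   i=7: 41
  i=8: 24   i=9: 109   i=10: 142
Match at i=10, j=11: n = 10·16 + 11 = 171.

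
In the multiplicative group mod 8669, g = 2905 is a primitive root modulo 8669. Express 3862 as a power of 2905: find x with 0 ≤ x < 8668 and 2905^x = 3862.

97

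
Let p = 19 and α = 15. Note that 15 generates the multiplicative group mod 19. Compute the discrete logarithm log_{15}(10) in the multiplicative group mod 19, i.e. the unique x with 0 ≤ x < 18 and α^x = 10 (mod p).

Successive powers of 15 modulo 19:
  15^0=1  15^1=15  15^2=16  15^3=12  15^4=9  15^5=2
  15^6=11  15^7=13  15^8=5  15^9=18  15^10=4  15^11=3
  15^12=7  15^13=10
So 15^13 ≡ 10 (mod 19), giving x = 13.

13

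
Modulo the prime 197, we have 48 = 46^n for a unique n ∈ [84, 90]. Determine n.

89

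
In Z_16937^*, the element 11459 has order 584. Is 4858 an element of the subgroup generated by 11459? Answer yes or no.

4858 ∈ ⟨11459⟩ iff 4858^584 ≡ 1 (mod 16937), since |⟨11459⟩| = 584.
4858^584 mod 16937 = 16640.
Since 16640 ≠ 1, 4858 does not lie in the subgroup.

no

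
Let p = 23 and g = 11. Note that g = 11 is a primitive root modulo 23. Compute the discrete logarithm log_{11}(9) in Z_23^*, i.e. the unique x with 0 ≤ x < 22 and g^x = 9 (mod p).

Successive powers of 11 modulo 23:
  11^0=1  11^1=11  11^2=6  11^3=20  11^4=13  11^5=5
  11^6=9
So 11^6 ≡ 9 (mod 23), giving x = 6.

6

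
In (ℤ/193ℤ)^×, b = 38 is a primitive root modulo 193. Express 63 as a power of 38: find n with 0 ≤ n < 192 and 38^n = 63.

112

Baby-step giant-step with m = ceil(sqrt(192)) = 14.
Baby table (38^j mod 193 for j=0..13):
  0:1  1:38  2:93  3:60  4:157  5:176  6:126  7:156
  8:138  9:33  10:96  11:174  12:50  13:163
Giant step factor: 38^(-14) ≡ 118 (mod 193).
Scan 63·118^i mod 193 for i = 0, 1, …:
  i=0: 63   i=1: 100   i=2: 27   i=3: 98
  i=4: 177   i=5: 42   i=6: 131   i=7: 18
  i=8: 1
Match at i=8, j=0: n = 8·14 + 0 = 112.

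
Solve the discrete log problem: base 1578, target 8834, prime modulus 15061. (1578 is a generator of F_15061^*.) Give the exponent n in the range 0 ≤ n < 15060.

7580

Baby-step giant-step with m = ceil(sqrt(15060)) = 123.
Baby table (1578^j mod 15061 for j=0..122):
  0:1  1:1578  2:5019  3:12957  4:8369  5:12846  6:13943  7:12994
  8:6511  9:2756  10:11400  11:6366  12:14922  13:6573  14:10226  15:6297
  16:11467  17:6665  18:4792  19:1154  20:13692  21:8502  22:11866  23:3725
  24:4260  25:5074  26:9381  27:13316  28:2553  29:7347  30:11657  31:5265
  32:9559  33:8041  34:7336  35:9360  36:10300  37:2581  38:6348  39:1579
  40:6597  41:2915  42:6265  43:6154  44:11728  45:11876  46:4444  47:9267
  48:14156  49:2705  50:6227  51:6434  52:1738  53:1462  54:2703  55:3071
  56:11457  57:5946  58:14846  59:7133  60:5307  61:530  62:7985  63:9334
  64:14455  65:7636  66:808  67:9900  68:3943  69:1861  70:14824  71:2539
  72:316  73:1635  74:4599  75:12881  76:8929  77:7927  78:8176  79:9512
  80:9180  81:12419  82:2821  83:8543  84:1259  85:13711  86:8362  87:1800
  88:8932  89:12661  90:8172  91:3200  92:4165  93:5774  94:14528  95:2342
  96:5731  97:6918  98:12440  99:5837  100:8515  101:2258  102:8728  103:7030
  104:8444  105:10708  106:13843  107:5804  108:1624  109:2302  110:2855  111:1951
  112:6234  113:2419  114:6749  115:1795  116:1042  117:2627  118:3631  119:6538
  120:179  121:11364  122:9802
Giant step factor: 1578^(-123) ≡ 331 (mod 15061).
Scan 8834·331^i mod 15061 for i = 0, 1, …:
  i=0: 8834   i=1: 2220   i=2: 11892   i=3: 5331
  i=4: 2424   i=5: 4111   i=6: 5251   i=7: 6066
  i=8: 4733   i=9: 279     …   i=60: 1571
  i=61: 7927
Match at i=61, j=77: n = 61·123 + 77 = 7580.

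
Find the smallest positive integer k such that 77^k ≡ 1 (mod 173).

86

The order of 77 must divide p − 1 = 172 = 2^2 · 43.
Divisors: 1, 2, 4, 43, 86, 172.
Check each in increasing order: 77^1 ≡ 77;  77^2 ≡ 47;  77^4 ≡ 133;  77^43 ≡ 172;  77^86 ≡ 1.
Smallest exponent giving 1 is 86.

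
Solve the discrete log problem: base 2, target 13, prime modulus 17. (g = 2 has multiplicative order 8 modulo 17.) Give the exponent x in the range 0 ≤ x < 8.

Successive powers of 2 modulo 17:
  2^0=1  2^1=2  2^2=4  2^3=8  2^4=16  2^5=15
  2^6=13
So 2^6 ≡ 13 (mod 17), giving x = 6.

6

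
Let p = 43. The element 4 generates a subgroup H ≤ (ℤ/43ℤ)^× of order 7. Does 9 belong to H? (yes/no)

no

9 ∈ ⟨4⟩ iff 9^7 ≡ 1 (mod 43), since |⟨4⟩| = 7.
9^7 mod 43 = 36.
Since 36 ≠ 1, 9 does not lie in the subgroup.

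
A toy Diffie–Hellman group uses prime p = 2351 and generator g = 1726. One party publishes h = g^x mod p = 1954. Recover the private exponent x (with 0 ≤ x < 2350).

Baby-step giant-step with m = ceil(sqrt(2350)) = 49.
Baby table (1726^j mod 2351 for j=0..48):
  0:1  1:1726  2:359  3:1321  4:1927  5:1688  6:599  7:1785
  8:1100  9:1343  10:2283  11:182  12:1449  13:1861  14:620  15:415
  16:1586  17:872  18:432  19:365  20:2273  21:1730  22:210  23:406
  24:158  25:2343  26:298  27:1830  28:1187  29:1041  30:602  31:2261
  32:2177  33:604  34:1011  35:544  36:895  37:163  38:1569  39:2093
  40:1382  41:1418  42:77  43:1246  44:1782  45:624  46:266  47:671
  48:1454
Giant step factor: 1726^(-49) ≡ 1129 (mod 2351).
Scan 1954·1129^i mod 2351 for i = 0, 1, …:
  i=0: 1954   i=1: 828   i=2: 1465   i=3: 1232
  i=4: 1487   i=5: 209   i=6: 861   i=7: 1106
  i=8: 293   i=9: 1657     …   i=35: 708
  i=36: 2343
Match at i=36, j=25: x = 36·49 + 25 = 1789.

1789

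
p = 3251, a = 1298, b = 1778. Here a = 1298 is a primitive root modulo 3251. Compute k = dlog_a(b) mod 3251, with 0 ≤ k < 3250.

912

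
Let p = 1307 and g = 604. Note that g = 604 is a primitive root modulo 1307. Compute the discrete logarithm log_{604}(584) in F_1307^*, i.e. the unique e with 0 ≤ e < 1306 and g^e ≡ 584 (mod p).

354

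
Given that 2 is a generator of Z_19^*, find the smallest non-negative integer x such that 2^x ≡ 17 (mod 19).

Successive powers of 2 modulo 19:
  2^0=1  2^1=2  2^2=4  2^3=8  2^4=16  2^5=13
  2^6=7  2^7=14  2^8=9  2^9=18  2^10=17
So 2^10 ≡ 17 (mod 19), giving x = 10.

10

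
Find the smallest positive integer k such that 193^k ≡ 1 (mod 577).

The order of 193 must divide p − 1 = 576 = 2^6 · 3^2.
Divisors: 1, 2, 3, 4, 6, 8, 9, 12, 16, 18, 24, 32, 36, 48, 64, 72, 96, 144, 192, 288, 576.
Check each in increasing order: 193^1 ≡ 193;  193^2 ≡ 321;  193^3 ≡ 214;  193^4 ≡ 335;  193^6 ≡ 213;  193^8 ≡ 287;  193^9 ≡ 576;  193^12 ≡ 363;  193^16 ≡ 435;  193^18 ≡ 1.
Smallest exponent giving 1 is 18.

18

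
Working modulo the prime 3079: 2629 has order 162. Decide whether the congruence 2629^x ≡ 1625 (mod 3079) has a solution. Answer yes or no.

no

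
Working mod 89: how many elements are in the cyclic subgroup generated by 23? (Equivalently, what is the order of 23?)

The order of 23 must divide p − 1 = 88 = 2^3 · 11.
Divisors: 1, 2, 4, 8, 11, 22, 44, 88.
Check each in increasing order: 23^1 ≡ 23;  23^2 ≡ 84;  23^4 ≡ 25;  23^8 ≡ 2;  23^11 ≡ 37;  23^22 ≡ 34;  23^44 ≡ 88;  23^88 ≡ 1.
Smallest exponent giving 1 is 88.

88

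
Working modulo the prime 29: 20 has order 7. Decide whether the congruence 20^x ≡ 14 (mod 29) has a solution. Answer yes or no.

no

⟨20⟩ has order 7; its elements mod 29 are {1, 7, 16, 20, 23, 24, 25}.
14 is not in this set.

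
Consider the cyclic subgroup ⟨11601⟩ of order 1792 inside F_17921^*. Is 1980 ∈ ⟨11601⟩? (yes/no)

no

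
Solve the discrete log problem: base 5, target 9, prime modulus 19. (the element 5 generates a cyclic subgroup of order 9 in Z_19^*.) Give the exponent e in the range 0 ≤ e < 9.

5

Successive powers of 5 modulo 19:
  5^0=1  5^1=5  5^2=6  5^3=11  5^4=17  5^5=9
So 5^5 ≡ 9 (mod 19), giving e = 5.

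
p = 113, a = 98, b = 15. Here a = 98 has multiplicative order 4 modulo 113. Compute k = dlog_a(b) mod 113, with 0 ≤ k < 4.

3

Successive powers of 98 modulo 113:
  98^0=1  98^1=98  98^2=112  98^3=15
So 98^3 ≡ 15 (mod 113), giving k = 3.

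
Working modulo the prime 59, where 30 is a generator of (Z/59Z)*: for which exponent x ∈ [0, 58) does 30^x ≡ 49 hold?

22

Successive powers of 30 modulo 59:
  30^0=1  30^1=30  30^2=15  30^3=37  30^4=48  30^5=24
  30^6=12  30^7=6  30^8=3  30^9=31  30^10=45  30^11=52
  30^12=26  30^13=13  30^14=36  30^15=18  30^16=9  30^17=34
  30^18=17  30^19=38  30^20=19  30^21=39  30^22=49
So 30^22 ≡ 49 (mod 59), giving x = 22.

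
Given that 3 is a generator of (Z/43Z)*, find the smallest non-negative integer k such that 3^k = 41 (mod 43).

6

Successive powers of 3 modulo 43:
  3^0=1  3^1=3  3^2=9  3^3=27  3^4=38  3^5=28
  3^6=41
So 3^6 ≡ 41 (mod 43), giving k = 6.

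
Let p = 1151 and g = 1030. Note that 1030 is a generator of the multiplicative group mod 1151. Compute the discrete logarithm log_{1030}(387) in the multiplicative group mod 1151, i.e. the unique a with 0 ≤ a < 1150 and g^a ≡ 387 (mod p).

282

Baby-step giant-step with m = ceil(sqrt(1150)) = 34.
Baby table (1030^j mod 1151 for j=0..33):
  0:1  1:1030  2:829  3:979  4:94  5:136  6:809  7:1097
  8:779  9:123  10:80  11:679  12:713  13:52  14:614  15:521
  16:264  17:284  18:166  19:632  20:645  21:223  22:641  23:707
  24:778  25:244  26:402  27:851  28:619  29:1067  30:956  31:575
  32:636  33:161
Giant step factor: 1030^(-34) ≡ 174 (mod 1151).
Scan 387·174^i mod 1151 for i = 0, 1, …:
  i=0: 387   i=1: 580   i=2: 783   i=3: 424
  i=4: 112   i=5: 1072   i=6: 66   i=7: 1125
  i=8: 80
Match at i=8, j=10: a = 8·34 + 10 = 282.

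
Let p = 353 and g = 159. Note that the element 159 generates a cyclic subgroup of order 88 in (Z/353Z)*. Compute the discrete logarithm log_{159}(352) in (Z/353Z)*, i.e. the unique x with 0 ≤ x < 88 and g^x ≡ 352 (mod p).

44

Baby-step giant-step with m = ceil(sqrt(88)) = 10.
Baby table (159^j mod 353 for j=0..9):
  0:1  1:159  2:218  3:68  4:222  5:351  6:35  7:270
  8:217  9:262
Giant step factor: 159^(-10) ≡ 265 (mod 353).
Scan 352·265^i mod 353 for i = 0, 1, …:
  i=0: 352   i=1: 88   i=2: 22   i=3: 182
  i=4: 222
Match at i=4, j=4: x = 4·10 + 4 = 44.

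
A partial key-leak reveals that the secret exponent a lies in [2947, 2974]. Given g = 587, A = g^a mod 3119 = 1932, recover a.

Compute 587^2947 mod 3119 = 2903, then multiply by 587 repeatedly:
  587^2947=2903  587^2948=1087  587^2949=1793  587^2950=1388  587^2951=697
  587^2952=550  587^2953=1593  587^2954=2510  587^2955=1202  587^2956=680
  587^2957=3047  587^2958=1402  587^2959=2677  587^2960=2542  587^2961=1272
  587^2962=1223  587^2963=531  587^2964=2916  587^2965=2480  587^2966=2306
  587^2967=3095  587^2968=1507  587^2969=1932
Found 1932 at exponent 2969.

2969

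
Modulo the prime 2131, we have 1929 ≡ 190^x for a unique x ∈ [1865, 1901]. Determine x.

Compute 190^1865 mod 2131 = 1266, then multiply by 190 repeatedly:
  190^1865=1266  190^1866=1868  190^1867=1174  190^1868=1436  190^1869=72
  190^1870=894  190^1871=1511  190^1872=1536  190^1873=2024  190^1874=980
  190^1875=803  190^1876=1269  190^1877=307  190^1878=793  190^1879=1500
  190^1880=1577  190^1881=1290  190^1882=35  190^1883=257  190^1884=1948
  190^1885=1457  190^1886=1931  190^1887=358  190^1888=1959  190^1889=1416
  190^1890=534  190^1891=1303  190^1892=374  190^1893=737  190^1894=1515
  190^1895=165  190^1896=1516  190^1897=355  190^1898=1389  190^1899=1797
  190^1900=470  190^1901=1929
Found 1929 at exponent 1901.

1901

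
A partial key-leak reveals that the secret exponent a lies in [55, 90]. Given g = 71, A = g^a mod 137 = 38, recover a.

72

Compute 71^55 mod 137 = 51, then multiply by 71 repeatedly:
  71^55=51  71^56=59  71^57=79  71^58=129  71^59=117
  71^60=87  71^61=12  71^62=30  71^63=75  71^64=119
  71^65=92  71^66=93  71^67=27  71^68=136  71^69=66
  71^70=28  71^71=70  71^72=38
Found 38 at exponent 72.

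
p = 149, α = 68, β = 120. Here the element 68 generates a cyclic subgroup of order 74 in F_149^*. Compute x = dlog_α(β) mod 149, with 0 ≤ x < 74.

Baby-step giant-step with m = ceil(sqrt(74)) = 9.
Baby table (68^j mod 149 for j=0..8):
  0:1  1:68  2:5  3:42  4:25  5:61  6:125  7:7
  8:29
Giant step factor: 68^(-9) ≡ 132 (mod 149).
Scan 120·132^i mod 149 for i = 0, 1, …:
  i=0: 120   i=1: 46   i=2: 112   i=3: 33
  i=4: 35   i=5: 1
Match at i=5, j=0: x = 5·9 + 0 = 45.

45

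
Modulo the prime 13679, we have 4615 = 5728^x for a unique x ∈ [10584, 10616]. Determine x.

10610

Compute 5728^10584 mod 13679 = 10539, then multiply by 5728 repeatedly:
  5728^10584=10539  5728^10585=1965  5728^10586=11382  5728^10587=1982  5728^10588=13005
  5728^10589=10485  5728^10590=7270  5728^10591=3684  5728^10592=8934  5728^10593=813
  5728^10594=6004  5728^10595=1906  5728^10596=1726  5728^10597=10290  5728^10598=11988
  5728^10599=12363  5728^10600=12760  5728^10601=2383  5728^10602=11861  5728^10603=9894
  5728^10604=735  5728^10605=10627  5728^10606=13585  5728^10607=8728  5728^10608=10918
  5728^10609=11595  5728^10610=4615
Found 4615 at exponent 10610.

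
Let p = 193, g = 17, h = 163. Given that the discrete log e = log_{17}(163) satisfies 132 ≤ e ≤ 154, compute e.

Compute 17^132 mod 193 = 27, then multiply by 17 repeatedly:
  17^132=27  17^133=73  17^134=83  17^135=60  17^136=55
  17^137=163
Found 163 at exponent 137.

137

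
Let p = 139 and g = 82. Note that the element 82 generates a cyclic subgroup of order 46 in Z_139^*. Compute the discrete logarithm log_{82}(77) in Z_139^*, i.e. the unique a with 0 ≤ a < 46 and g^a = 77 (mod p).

Baby-step giant-step with m = ceil(sqrt(46)) = 7.
Baby table (82^j mod 139 for j=0..6):
  0:1  1:82  2:52  3:94  4:63  5:23  6:79
Giant step factor: 82^(-7) ≡ 48 (mod 139).
Scan 77·48^i mod 139 for i = 0, 1, …:
  i=0: 77   i=1: 82
Match at i=1, j=1: a = 1·7 + 1 = 8.

8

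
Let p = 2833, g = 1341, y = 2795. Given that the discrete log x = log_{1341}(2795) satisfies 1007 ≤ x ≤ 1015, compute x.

Compute 1341^1007 mod 2833 = 389, then multiply by 1341 repeatedly:
  1341^1007=389  1341^1008=377  1341^1009=1283  1341^1010=872  1341^1011=2156
  1341^1012=1536  1341^1013=185  1341^1014=1614  1341^1015=2795
Found 2795 at exponent 1015.

1015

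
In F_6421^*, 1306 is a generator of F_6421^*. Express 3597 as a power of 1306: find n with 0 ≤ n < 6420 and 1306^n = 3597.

Baby-step giant-step with m = ceil(sqrt(6420)) = 81.
Baby table (1306^j mod 6421 for j=0..80):
  0:1  1:1306  2:4071  3:138  4:440  5:3171  6:6202  7:2931
  8:970  9:1883  10:6376  11:5440  12:3014  13:211  14:5884  15:4988
  16:3434  17:2946  18:1297  19:5159  20:2025  21:5619  22:5632  23:3347
  24:4902  25:275  26:5995  27:2271  28:5845  29:5422  30:5190  31:3985
  32:3400  33:3489  34:4145  35:467  36:6328  37:541  38:236  39:8
  40:4027  41:463  42:1104  43:3520  44:6105  45:4669  46:4185  47:1339
  48:2222  49:6061  50:4994  51:4849  52:1688  53:2125  54:1378  55:1788
  56:4305  57:3955  58:2746  59:3358  60:5  61:109  62:1092  63:690
  64:2200  65:3013  66:5326  67:1813  68:4850  69:2994  70:6196  71:1516
  72:2228  73:1055  74:3736  75:5677  76:4328  77:1888  78:64  79:111
  80:3704
Giant step factor: 1306^(-81) ≡ 514 (mod 6421).
Scan 3597·514^i mod 6421 for i = 0, 1, …:
  i=0: 3597   i=1: 6031   i=2: 5012   i=3: 1347
  i=4: 5311   i=5: 929   i=6: 2352   i=7: 1780
  i=8: 3138   i=9: 1261     …   i=18: 3541
  i=19: 2931
Match at i=19, j=7: n = 19·81 + 7 = 1546.

1546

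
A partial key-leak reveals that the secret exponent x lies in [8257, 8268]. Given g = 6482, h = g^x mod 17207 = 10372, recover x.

Compute 6482^8257 mod 17207 = 1712, then multiply by 6482 repeatedly:
  6482^8257=1712  6482^8258=15876  6482^8259=10372
Found 10372 at exponent 8259.

8259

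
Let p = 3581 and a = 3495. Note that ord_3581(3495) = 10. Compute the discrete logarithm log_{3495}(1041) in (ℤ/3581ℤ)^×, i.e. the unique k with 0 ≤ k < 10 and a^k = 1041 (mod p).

Successive powers of 3495 modulo 3581:
  3495^0=1  3495^1=3495  3495^2=234  3495^3=1362  3495^4=1041
So 3495^4 ≡ 1041 (mod 3581), giving k = 4.

4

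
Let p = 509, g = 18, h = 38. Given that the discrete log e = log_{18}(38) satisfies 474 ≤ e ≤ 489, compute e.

480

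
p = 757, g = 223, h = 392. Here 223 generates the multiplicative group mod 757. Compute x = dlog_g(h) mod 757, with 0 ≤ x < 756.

607

Baby-step giant-step with m = ceil(sqrt(756)) = 28.
Baby table (223^j mod 757 for j=0..27):
  0:1  1:223  2:524  3:274  4:542  5:503  6:133  7:136
  8:48  9:106  10:171  11:283  12:278  13:677  14:328  15:472
  16:33  17:546  18:638  19:715  20:475  21:702  22:604  23:703
  24:70  25:470  26:344  27:255
Giant step factor: 223^(-28) ≡ 143 (mod 757).
Scan 392·143^i mod 757 for i = 0, 1, …:
  i=0: 392   i=1: 38   i=2: 135   i=3: 380
  i=4: 593   i=5: 15   i=6: 631   i=7: 150
  i=8: 254   i=9: 743     …   i=20: 5
  i=21: 715
Match at i=21, j=19: x = 21·28 + 19 = 607.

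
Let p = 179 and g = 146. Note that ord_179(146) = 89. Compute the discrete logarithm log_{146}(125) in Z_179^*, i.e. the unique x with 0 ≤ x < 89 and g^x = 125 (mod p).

75

Baby-step giant-step with m = ceil(sqrt(89)) = 10.
Baby table (146^j mod 179 for j=0..9):
  0:1  1:146  2:15  3:42  4:46  5:93  6:153  7:142
  8:147  9:161
Giant step factor: 146^(-10) ≡ 22 (mod 179).
Scan 125·22^i mod 179 for i = 0, 1, …:
  i=0: 125   i=1: 65   i=2: 177   i=3: 135
  i=4: 106   i=5: 5   i=6: 110   i=7: 93
Match at i=7, j=5: x = 7·10 + 5 = 75.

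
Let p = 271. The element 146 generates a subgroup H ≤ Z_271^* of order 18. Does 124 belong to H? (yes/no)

⟨146⟩ has order 18; its elements mod 271 are {1, 13, 23, 28, 29, 93, 102, 106, 125, 146, 165, 169, 178, 242, 243, 248, 258, 270}.
124 is not in this set.

no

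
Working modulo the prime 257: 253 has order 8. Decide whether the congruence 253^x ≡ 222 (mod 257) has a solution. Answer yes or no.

no

⟨253⟩ has order 8; its elements mod 257 are {1, 4, 16, 64, 193, 241, 253, 256}.
222 is not in this set.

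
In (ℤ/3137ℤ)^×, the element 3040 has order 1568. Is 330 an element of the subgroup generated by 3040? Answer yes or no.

no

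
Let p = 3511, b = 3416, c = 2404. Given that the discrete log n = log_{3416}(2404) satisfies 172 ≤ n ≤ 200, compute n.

Compute 3416^172 mod 3511 = 3355, then multiply by 3416 repeatedly:
  3416^172=3355  3416^173=776  3416^174=11  3416^175=2466  3416^176=967
  3416^177=2932  3416^178=2340  3416^179=2404
Found 2404 at exponent 179.

179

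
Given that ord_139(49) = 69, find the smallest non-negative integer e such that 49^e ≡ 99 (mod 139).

14

Baby-step giant-step with m = ceil(sqrt(69)) = 9.
Baby table (49^j mod 139 for j=0..8):
  0:1  1:49  2:38  3:55  4:54  5:5  6:106  7:51
  8:136
Giant step factor: 49^(-9) ≡ 52 (mod 139).
Scan 99·52^i mod 139 for i = 0, 1, …:
  i=0: 99   i=1: 5
Match at i=1, j=5: e = 1·9 + 5 = 14.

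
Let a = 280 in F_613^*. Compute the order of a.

102

The order of 280 must divide p − 1 = 612 = 2^2 · 3^2 · 17.
Divisors: 1, 2, 3, 4, 6, 9, 12, 17, 18, 34, 36, 51, 68, 102, 153, 204, 306, 612.
Check each in increasing order: 280^1 ≡ 280;  280^2 ≡ 549;  280^3 ≡ 470;  280^4 ≡ 418;  280^6 ≡ 220;  280^9 ≡ 416;  280^12 ≡ 586;  280^17 ≡ 548;  280^18 ≡ 190;  280^34 ≡ 547;  280^36 ≡ 546;  280^51 ≡ 612;  280^68 ≡ 65;  280^102 ≡ 1.
Smallest exponent giving 1 is 102.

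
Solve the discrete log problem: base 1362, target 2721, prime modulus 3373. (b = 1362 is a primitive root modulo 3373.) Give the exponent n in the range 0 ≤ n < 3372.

844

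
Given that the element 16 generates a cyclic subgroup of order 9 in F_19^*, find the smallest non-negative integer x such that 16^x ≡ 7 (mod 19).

Successive powers of 16 modulo 19:
  16^0=1  16^1=16  16^2=9  16^3=11  16^4=5  16^5=4
  16^6=7
So 16^6 ≡ 7 (mod 19), giving x = 6.

6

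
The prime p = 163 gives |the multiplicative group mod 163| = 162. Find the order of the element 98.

54

The order of 98 must divide p − 1 = 162 = 2 · 3^4.
Divisors: 1, 2, 3, 6, 9, 18, 27, 54, 81, 162.
Check each in increasing order: 98^1 ≡ 98;  98^2 ≡ 150;  98^3 ≡ 30;  98^6 ≡ 85;  98^9 ≡ 105;  98^18 ≡ 104;  98^27 ≡ 162;  98^54 ≡ 1.
Smallest exponent giving 1 is 54.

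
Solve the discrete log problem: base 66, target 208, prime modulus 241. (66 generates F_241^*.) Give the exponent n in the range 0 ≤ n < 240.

Baby-step giant-step with m = ceil(sqrt(240)) = 16.
Baby table (66^j mod 241 for j=0..15):
  0:1  1:66  2:18  3:224  4:83  5:176  6:48  7:35
  8:141  9:148  10:128  11:13  12:135  13:234  14:20  15:115
Giant step factor: 66^(-16) ≡ 160 (mod 241).
Scan 208·160^i mod 241 for i = 0, 1, …:
  i=0: 208   i=1: 22   i=2: 146   i=3: 224
Match at i=3, j=3: n = 3·16 + 3 = 51.

51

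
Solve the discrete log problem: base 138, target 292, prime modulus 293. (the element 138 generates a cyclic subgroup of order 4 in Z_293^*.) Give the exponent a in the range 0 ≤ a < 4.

Successive powers of 138 modulo 293:
  138^0=1  138^1=138  138^2=292
So 138^2 ≡ 292 (mod 293), giving a = 2.

2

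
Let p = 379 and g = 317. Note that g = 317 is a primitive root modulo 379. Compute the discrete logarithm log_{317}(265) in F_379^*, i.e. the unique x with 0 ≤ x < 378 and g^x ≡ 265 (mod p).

233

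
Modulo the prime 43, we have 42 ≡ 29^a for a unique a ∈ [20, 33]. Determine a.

Compute 29^20 mod 43 = 40, then multiply by 29 repeatedly:
  29^20=40  29^21=42
Found 42 at exponent 21.

21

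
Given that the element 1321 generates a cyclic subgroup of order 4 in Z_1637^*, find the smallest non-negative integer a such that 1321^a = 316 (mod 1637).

3

Successive powers of 1321 modulo 1637:
  1321^0=1  1321^1=1321  1321^2=1636  1321^3=316
So 1321^3 ≡ 316 (mod 1637), giving a = 3.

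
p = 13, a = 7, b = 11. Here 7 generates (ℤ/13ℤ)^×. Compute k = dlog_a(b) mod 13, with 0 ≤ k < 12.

Successive powers of 7 modulo 13:
  7^0=1  7^1=7  7^2=10  7^3=5  7^4=9  7^5=11
So 7^5 ≡ 11 (mod 13), giving k = 5.

5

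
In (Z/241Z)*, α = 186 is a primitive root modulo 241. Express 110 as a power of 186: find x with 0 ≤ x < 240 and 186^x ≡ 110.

131

Baby-step giant-step with m = ceil(sqrt(240)) = 16.
Baby table (186^j mod 241 for j=0..15):
  0:1  1:186  2:133  3:156  4:96  5:22  6:236  7:34
  8:58  9:184  10:2  11:131  12:25  13:71  14:192  15:44
Giant step factor: 186^(-16) ≡ 24 (mod 241).
Scan 110·24^i mod 241 for i = 0, 1, …:
  i=0: 110   i=1: 230   i=2: 218   i=3: 171
  i=4: 7   i=5: 168   i=6: 176   i=7: 127
  i=8: 156
Match at i=8, j=3: x = 8·16 + 3 = 131.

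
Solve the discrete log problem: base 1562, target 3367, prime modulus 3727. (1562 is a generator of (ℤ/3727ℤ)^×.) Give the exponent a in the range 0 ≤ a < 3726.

Baby-step giant-step with m = ceil(sqrt(3726)) = 62.
Baby table (1562^j mod 3727 for j=0..61):
  0:1  1:1562  2:2386  3:3659  4:1867  5:1740  6:897  7:3489
  8:944  9:2363  10:1276  11:2894  12:3304  13:2680  14:739  15:2675
  16:383  17:1926  18:723  19:45  20:3204  21:3014  22:667  23:2021
  24:33  25:3095  26:471  27:1483  28:1979  29:1515  30:3512  31:3327
  32:1336  33:3439  34:1111  35:2327  36:949  37:2719  38:2025  39:2554
  40:1458  41:199  42:1497  43:1485  44:1376  45:2560  46:3376  47:3334
  48:1089  49:1506  50:635  51:488  52:1948  53:1544  54:359  55:1708
  56:3091  57:1677  58:3120  59:2251  60:1501  61:279
Giant step factor: 1562^(-62) ≡ 1685 (mod 3727).
Scan 3367·1685^i mod 3727 for i = 0, 1, …:
  i=0: 3367   i=1: 901   i=2: 1296   i=3: 3465
  i=4: 2043   i=5: 2434   i=6: 1590   i=7: 3164
  i=8: 1730   i=9: 536     …   i=40: 1374
  i=41: 723
Match at i=41, j=18: a = 41·62 + 18 = 2560.

2560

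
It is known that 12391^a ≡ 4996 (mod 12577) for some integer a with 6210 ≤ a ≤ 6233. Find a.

6213

Compute 12391^6210 mod 12577 = 761, then multiply by 12391 repeatedly:
  12391^6210=761  12391^6211=9378  12391^6212=3895  12391^6213=4996
Found 4996 at exponent 6213.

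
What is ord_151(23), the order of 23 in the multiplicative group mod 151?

30

The order of 23 must divide p − 1 = 150 = 2 · 3 · 5^2.
Divisors: 1, 2, 3, 5, 6, 10, 15, 25, 30, 50, 75, 150.
Check each in increasing order: 23^1 ≡ 23;  23^2 ≡ 76;  23^3 ≡ 87;  23^5 ≡ 119;  23^6 ≡ 19;  23^10 ≡ 118;  23^15 ≡ 150;  23^25 ≡ 33;  23^30 ≡ 1.
Smallest exponent giving 1 is 30.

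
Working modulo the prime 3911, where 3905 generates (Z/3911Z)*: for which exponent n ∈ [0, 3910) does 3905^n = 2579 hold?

Baby-step giant-step with m = ceil(sqrt(3910)) = 63.
Baby table (3905^j mod 3911 for j=0..62):
  0:1  1:3905  2:36  3:3695  4:1296  5:46  6:3635  7:1656
  8:1797  9:951  10:2116  11:2948  12:1867  13:531  14:725  15:3472
  16:2634  17:3751  18:960  19:2062  20:3272  21:3834  22:462  23:1139
  24:988  25:1894  26:369  27:1697  28:1551  29:2427  30:1082  31:1330
  32:3753  33:948  34:2134  35:2840  36:2515  37:554  38:587  39:389
  40:1577  41:2271  42:2018  43:3536  44:2250  45:2144  46:2780  47:2875
  48:2305  49:1814  50:849  51:2728  52:3187  53:433  54:1313  55:3855
  56:336  57:1895  58:363  59:1733  60:1335  61:3723  62:1128
Giant step factor: 3905^(-63) ≡ 2898 (mod 3911).
Scan 2579·2898^i mod 3911 for i = 0, 1, …:
  i=0: 2579   i=1: 21   i=2: 2193   i=3: 3850
  i=4: 3128   i=5: 3157   i=6: 1157   i=7: 1259
  i=8: 3530   i=9: 2675     …   i=24: 1114
  i=25: 1797
Match at i=25, j=8: n = 25·63 + 8 = 1583.

1583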